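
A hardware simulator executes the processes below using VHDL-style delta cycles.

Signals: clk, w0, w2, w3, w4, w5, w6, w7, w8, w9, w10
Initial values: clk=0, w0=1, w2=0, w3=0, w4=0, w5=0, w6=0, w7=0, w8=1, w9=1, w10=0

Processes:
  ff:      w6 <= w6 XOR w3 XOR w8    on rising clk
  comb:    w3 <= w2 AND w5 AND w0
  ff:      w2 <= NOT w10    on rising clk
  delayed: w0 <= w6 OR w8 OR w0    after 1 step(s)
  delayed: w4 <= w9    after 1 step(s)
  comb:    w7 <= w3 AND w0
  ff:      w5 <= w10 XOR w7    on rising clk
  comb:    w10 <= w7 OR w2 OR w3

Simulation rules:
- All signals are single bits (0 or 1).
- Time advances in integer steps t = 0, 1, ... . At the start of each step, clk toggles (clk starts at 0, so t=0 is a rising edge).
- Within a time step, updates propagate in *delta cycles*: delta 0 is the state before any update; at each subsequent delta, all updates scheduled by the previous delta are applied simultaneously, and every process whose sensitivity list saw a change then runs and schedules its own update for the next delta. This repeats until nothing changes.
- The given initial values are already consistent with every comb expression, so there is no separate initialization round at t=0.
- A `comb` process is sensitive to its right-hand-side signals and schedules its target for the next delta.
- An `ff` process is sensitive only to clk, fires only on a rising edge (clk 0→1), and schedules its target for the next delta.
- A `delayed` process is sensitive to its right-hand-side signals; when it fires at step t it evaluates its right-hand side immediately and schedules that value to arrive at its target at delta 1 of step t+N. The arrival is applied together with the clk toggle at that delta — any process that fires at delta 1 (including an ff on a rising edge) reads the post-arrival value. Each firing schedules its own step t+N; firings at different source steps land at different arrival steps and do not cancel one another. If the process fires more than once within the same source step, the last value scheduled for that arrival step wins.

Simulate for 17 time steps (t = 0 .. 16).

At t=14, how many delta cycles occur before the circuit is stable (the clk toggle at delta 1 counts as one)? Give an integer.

t=0 Δ0: clk=0 w6=0 w9=1 w10=0 w2=0 w7=0 w4=0 w8=1 w3=0 w5=0 w0=1
  Δ1: clk:0→1
  Δ2: w6:0→1, w2:0→1
  Δ3: w10:0→1
  (3Δ to stable)
t=1 Δ0: clk=1 w6=1 w9=1 w10=1 w2=1 w7=0 w4=0 w8=1 w3=0 w5=0 w0=1
  Δ1: clk:1→0
  (1Δ to stable)
t=2 Δ0: clk=0 w6=1 w9=1 w10=1 w2=1 w7=0 w4=0 w8=1 w3=0 w5=0 w0=1
  Δ1: clk:0→1
  Δ2: w6:1→0, w2:1→0, w5:0→1
  Δ3: w10:1→0
  (3Δ to stable)
t=3 Δ0: clk=1 w6=0 w9=1 w10=0 w2=0 w7=0 w4=0 w8=1 w3=0 w5=1 w0=1
  Δ1: clk:1→0
  (1Δ to stable)
t=4 Δ0: clk=0 w6=0 w9=1 w10=0 w2=0 w7=0 w4=0 w8=1 w3=0 w5=1 w0=1
  Δ1: clk:0→1
  Δ2: w6:0→1, w2:0→1, w5:1→0
  Δ3: w10:0→1
  (3Δ to stable)
t=5 Δ0: clk=1 w6=1 w9=1 w10=1 w2=1 w7=0 w4=0 w8=1 w3=0 w5=0 w0=1
  Δ1: clk:1→0
  (1Δ to stable)
t=6 Δ0: clk=0 w6=1 w9=1 w10=1 w2=1 w7=0 w4=0 w8=1 w3=0 w5=0 w0=1
  Δ1: clk:0→1
  Δ2: w6:1→0, w2:1→0, w5:0→1
  Δ3: w10:1→0
  (3Δ to stable)
t=7 Δ0: clk=1 w6=0 w9=1 w10=0 w2=0 w7=0 w4=0 w8=1 w3=0 w5=1 w0=1
  Δ1: clk:1→0
  (1Δ to stable)
t=8 Δ0: clk=0 w6=0 w9=1 w10=0 w2=0 w7=0 w4=0 w8=1 w3=0 w5=1 w0=1
  Δ1: clk:0→1
  Δ2: w6:0→1, w2:0→1, w5:1→0
  Δ3: w10:0→1
  (3Δ to stable)
t=9 Δ0: clk=1 w6=1 w9=1 w10=1 w2=1 w7=0 w4=0 w8=1 w3=0 w5=0 w0=1
  Δ1: clk:1→0
  (1Δ to stable)
t=10 Δ0: clk=0 w6=1 w9=1 w10=1 w2=1 w7=0 w4=0 w8=1 w3=0 w5=0 w0=1
  Δ1: clk:0→1
  Δ2: w6:1→0, w2:1→0, w5:0→1
  Δ3: w10:1→0
  (3Δ to stable)
t=11 Δ0: clk=1 w6=0 w9=1 w10=0 w2=0 w7=0 w4=0 w8=1 w3=0 w5=1 w0=1
  Δ1: clk:1→0
  (1Δ to stable)
t=12 Δ0: clk=0 w6=0 w9=1 w10=0 w2=0 w7=0 w4=0 w8=1 w3=0 w5=1 w0=1
  Δ1: clk:0→1
  Δ2: w6:0→1, w2:0→1, w5:1→0
  Δ3: w10:0→1
  (3Δ to stable)
t=13 Δ0: clk=1 w6=1 w9=1 w10=1 w2=1 w7=0 w4=0 w8=1 w3=0 w5=0 w0=1
  Δ1: clk:1→0
  (1Δ to stable)
t=14 Δ0: clk=0 w6=1 w9=1 w10=1 w2=1 w7=0 w4=0 w8=1 w3=0 w5=0 w0=1
  Δ1: clk:0→1
  Δ2: w6:1→0, w2:1→0, w5:0→1
  Δ3: w10:1→0
  (3Δ to stable)
t=15 Δ0: clk=1 w6=0 w9=1 w10=0 w2=0 w7=0 w4=0 w8=1 w3=0 w5=1 w0=1
  Δ1: clk:1→0
  (1Δ to stable)
t=16 Δ0: clk=0 w6=0 w9=1 w10=0 w2=0 w7=0 w4=0 w8=1 w3=0 w5=1 w0=1
  Δ1: clk:0→1
  Δ2: w6:0→1, w2:0→1, w5:1→0
  Δ3: w10:0→1
  (3Δ to stable)

3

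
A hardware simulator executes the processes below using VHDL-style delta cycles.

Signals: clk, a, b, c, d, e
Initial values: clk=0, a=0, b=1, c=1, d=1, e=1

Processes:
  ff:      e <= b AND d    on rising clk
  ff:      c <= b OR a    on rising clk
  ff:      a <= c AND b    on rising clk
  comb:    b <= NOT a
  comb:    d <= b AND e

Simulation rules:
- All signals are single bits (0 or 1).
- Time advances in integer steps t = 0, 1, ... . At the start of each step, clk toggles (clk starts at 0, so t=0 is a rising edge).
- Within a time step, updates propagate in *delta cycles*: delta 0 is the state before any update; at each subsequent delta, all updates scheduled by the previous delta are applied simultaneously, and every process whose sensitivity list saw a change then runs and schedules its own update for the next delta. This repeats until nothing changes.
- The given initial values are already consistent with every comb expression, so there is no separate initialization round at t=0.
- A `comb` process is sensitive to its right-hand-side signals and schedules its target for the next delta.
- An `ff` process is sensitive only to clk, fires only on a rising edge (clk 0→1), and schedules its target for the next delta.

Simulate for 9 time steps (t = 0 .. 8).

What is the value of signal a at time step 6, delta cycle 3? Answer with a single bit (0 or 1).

0

[bits: e,a,b,clk,c,d]
t=0: Δ0=101011 Δ1=101111 Δ2=111111 Δ3=110111 Δ4=110110 | 4Δ
t=1: Δ0=110110 Δ1=110010 | 1Δ
t=2: Δ0=110010 Δ1=110110 Δ2=000110 Δ3=001110 | 3Δ
t=3: Δ0=001110 Δ1=001010 | 1Δ
t=4: Δ0=001010 Δ1=001110 Δ2=011110 Δ3=010110 | 3Δ
t=5: Δ0=010110 Δ1=010010 | 1Δ
t=6: Δ0=010010 Δ1=010110 Δ2=000110 Δ3=001110 | 3Δ
t=7: Δ0=001110 Δ1=001010 | 1Δ
t=8: Δ0=001010 Δ1=001110 Δ2=011110 Δ3=010110 | 3Δ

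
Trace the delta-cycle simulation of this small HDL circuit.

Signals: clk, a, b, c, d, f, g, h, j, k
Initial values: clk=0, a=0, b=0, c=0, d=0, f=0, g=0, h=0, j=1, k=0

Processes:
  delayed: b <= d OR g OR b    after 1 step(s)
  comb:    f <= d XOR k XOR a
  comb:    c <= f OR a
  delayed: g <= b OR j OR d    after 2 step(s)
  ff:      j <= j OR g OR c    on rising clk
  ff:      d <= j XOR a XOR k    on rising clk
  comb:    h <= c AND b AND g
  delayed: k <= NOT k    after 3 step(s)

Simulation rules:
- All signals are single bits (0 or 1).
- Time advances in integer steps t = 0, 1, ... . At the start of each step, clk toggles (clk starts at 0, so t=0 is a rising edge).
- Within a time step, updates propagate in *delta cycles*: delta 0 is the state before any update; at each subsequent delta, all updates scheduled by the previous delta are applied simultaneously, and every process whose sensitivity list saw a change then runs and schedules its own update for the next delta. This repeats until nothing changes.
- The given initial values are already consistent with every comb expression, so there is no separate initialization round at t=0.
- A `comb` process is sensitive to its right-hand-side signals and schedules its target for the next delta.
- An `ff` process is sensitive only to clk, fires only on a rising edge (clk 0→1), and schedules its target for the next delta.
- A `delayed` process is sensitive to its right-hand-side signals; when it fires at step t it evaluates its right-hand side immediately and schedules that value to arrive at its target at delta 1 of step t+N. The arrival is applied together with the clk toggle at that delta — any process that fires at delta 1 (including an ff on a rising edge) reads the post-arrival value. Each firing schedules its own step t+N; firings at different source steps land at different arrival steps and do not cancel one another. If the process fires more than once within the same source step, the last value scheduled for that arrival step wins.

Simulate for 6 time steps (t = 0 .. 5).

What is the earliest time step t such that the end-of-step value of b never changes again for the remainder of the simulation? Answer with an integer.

1

t0.Δ0 b=0 g=0 k=0 f=0 a=0 j=1 c=0 clk=0 h=0 d=0
t0.Δ1 b=0 g=0 k=0 f=0 a=0 j=1 c=0 clk=1 h=0 d=0
t0.Δ2 b=0 g=0 k=0 f=0 a=0 j=1 c=0 clk=1 h=0 d=1
t0.Δ3 b=0 g=0 k=0 f=1 a=0 j=1 c=0 clk=1 h=0 d=1
t0.Δ4 b=0 g=0 k=0 f=1 a=0 j=1 c=1 clk=1 h=0 d=1
t1.Δ0 b=0 g=0 k=0 f=1 a=0 j=1 c=1 clk=1 h=0 d=1
t1.Δ1 b=1 g=0 k=0 f=1 a=0 j=1 c=1 clk=0 h=0 d=1
t2.Δ0 b=1 g=0 k=0 f=1 a=0 j=1 c=1 clk=0 h=0 d=1
t2.Δ1 b=1 g=1 k=0 f=1 a=0 j=1 c=1 clk=1 h=0 d=1
t2.Δ2 b=1 g=1 k=0 f=1 a=0 j=1 c=1 clk=1 h=1 d=1
t3.Δ0 b=1 g=1 k=0 f=1 a=0 j=1 c=1 clk=1 h=1 d=1
t3.Δ1 b=1 g=1 k=0 f=1 a=0 j=1 c=1 clk=0 h=1 d=1
t4.Δ0 b=1 g=1 k=0 f=1 a=0 j=1 c=1 clk=0 h=1 d=1
t4.Δ1 b=1 g=1 k=0 f=1 a=0 j=1 c=1 clk=1 h=1 d=1
t5.Δ0 b=1 g=1 k=0 f=1 a=0 j=1 c=1 clk=1 h=1 d=1
t5.Δ1 b=1 g=1 k=0 f=1 a=0 j=1 c=1 clk=0 h=1 d=1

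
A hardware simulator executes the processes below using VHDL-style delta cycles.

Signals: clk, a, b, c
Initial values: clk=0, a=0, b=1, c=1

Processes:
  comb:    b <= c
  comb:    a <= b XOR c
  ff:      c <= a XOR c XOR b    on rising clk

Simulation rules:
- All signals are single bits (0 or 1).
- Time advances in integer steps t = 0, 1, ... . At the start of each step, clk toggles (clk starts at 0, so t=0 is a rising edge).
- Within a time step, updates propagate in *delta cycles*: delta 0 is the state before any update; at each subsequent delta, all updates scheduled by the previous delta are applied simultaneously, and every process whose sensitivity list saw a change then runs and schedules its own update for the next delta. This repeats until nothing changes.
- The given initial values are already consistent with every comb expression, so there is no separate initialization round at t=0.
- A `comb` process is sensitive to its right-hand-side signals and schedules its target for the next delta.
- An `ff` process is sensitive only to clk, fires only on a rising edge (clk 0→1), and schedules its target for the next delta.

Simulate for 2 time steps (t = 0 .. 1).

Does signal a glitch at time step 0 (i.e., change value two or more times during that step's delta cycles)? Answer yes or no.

t0.Δ0 b=1 c=1 a=0 clk=0
t0.Δ1 b=1 c=1 a=0 clk=1
t0.Δ2 b=1 c=0 a=0 clk=1
t0.Δ3 b=0 c=0 a=1 clk=1
t0.Δ4 b=0 c=0 a=0 clk=1
t1.Δ0 b=0 c=0 a=0 clk=1
t1.Δ1 b=0 c=0 a=0 clk=0

yes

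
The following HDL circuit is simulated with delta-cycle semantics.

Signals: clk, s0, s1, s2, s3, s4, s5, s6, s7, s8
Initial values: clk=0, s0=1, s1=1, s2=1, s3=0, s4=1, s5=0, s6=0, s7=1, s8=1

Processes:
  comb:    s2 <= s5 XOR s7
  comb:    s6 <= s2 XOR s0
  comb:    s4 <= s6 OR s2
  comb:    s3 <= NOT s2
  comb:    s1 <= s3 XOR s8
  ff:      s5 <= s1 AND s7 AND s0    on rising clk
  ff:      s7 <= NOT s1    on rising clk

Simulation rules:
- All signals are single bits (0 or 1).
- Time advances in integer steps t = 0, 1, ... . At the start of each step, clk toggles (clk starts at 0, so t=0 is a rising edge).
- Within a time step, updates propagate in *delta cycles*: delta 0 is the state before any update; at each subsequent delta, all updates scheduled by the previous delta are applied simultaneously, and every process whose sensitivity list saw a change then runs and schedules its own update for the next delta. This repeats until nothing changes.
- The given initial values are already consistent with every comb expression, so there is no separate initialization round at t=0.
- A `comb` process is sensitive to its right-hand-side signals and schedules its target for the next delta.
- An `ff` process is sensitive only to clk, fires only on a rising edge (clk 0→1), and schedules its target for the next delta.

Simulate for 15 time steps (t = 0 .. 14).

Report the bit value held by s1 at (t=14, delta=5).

0

t0.Δ0 s2=1 s3=0 s5=0 s1=1 s6=0 s4=1 s0=1 s7=1 s8=1 clk=0
t0.Δ1 s2=1 s3=0 s5=0 s1=1 s6=0 s4=1 s0=1 s7=1 s8=1 clk=1
t0.Δ2 s2=1 s3=0 s5=1 s1=1 s6=0 s4=1 s0=1 s7=0 s8=1 clk=1
t1.Δ0 s2=1 s3=0 s5=1 s1=1 s6=0 s4=1 s0=1 s7=0 s8=1 clk=1
t1.Δ1 s2=1 s3=0 s5=1 s1=1 s6=0 s4=1 s0=1 s7=0 s8=1 clk=0
t2.Δ0 s2=1 s3=0 s5=1 s1=1 s6=0 s4=1 s0=1 s7=0 s8=1 clk=0
t2.Δ1 s2=1 s3=0 s5=1 s1=1 s6=0 s4=1 s0=1 s7=0 s8=1 clk=1
t2.Δ2 s2=1 s3=0 s5=0 s1=1 s6=0 s4=1 s0=1 s7=0 s8=1 clk=1
t2.Δ3 s2=0 s3=0 s5=0 s1=1 s6=0 s4=1 s0=1 s7=0 s8=1 clk=1
t2.Δ4 s2=0 s3=1 s5=0 s1=1 s6=1 s4=0 s0=1 s7=0 s8=1 clk=1
t2.Δ5 s2=0 s3=1 s5=0 s1=0 s6=1 s4=1 s0=1 s7=0 s8=1 clk=1
t3.Δ0 s2=0 s3=1 s5=0 s1=0 s6=1 s4=1 s0=1 s7=0 s8=1 clk=1
t3.Δ1 s2=0 s3=1 s5=0 s1=0 s6=1 s4=1 s0=1 s7=0 s8=1 clk=0
t4.Δ0 s2=0 s3=1 s5=0 s1=0 s6=1 s4=1 s0=1 s7=0 s8=1 clk=0
t4.Δ1 s2=0 s3=1 s5=0 s1=0 s6=1 s4=1 s0=1 s7=0 s8=1 clk=1
t4.Δ2 s2=0 s3=1 s5=0 s1=0 s6=1 s4=1 s0=1 s7=1 s8=1 clk=1
t4.Δ3 s2=1 s3=1 s5=0 s1=0 s6=1 s4=1 s0=1 s7=1 s8=1 clk=1
t4.Δ4 s2=1 s3=0 s5=0 s1=0 s6=0 s4=1 s0=1 s7=1 s8=1 clk=1
t4.Δ5 s2=1 s3=0 s5=0 s1=1 s6=0 s4=1 s0=1 s7=1 s8=1 clk=1
t5.Δ0 s2=1 s3=0 s5=0 s1=1 s6=0 s4=1 s0=1 s7=1 s8=1 clk=1
t5.Δ1 s2=1 s3=0 s5=0 s1=1 s6=0 s4=1 s0=1 s7=1 s8=1 clk=0
t6.Δ0 s2=1 s3=0 s5=0 s1=1 s6=0 s4=1 s0=1 s7=1 s8=1 clk=0
t6.Δ1 s2=1 s3=0 s5=0 s1=1 s6=0 s4=1 s0=1 s7=1 s8=1 clk=1
t6.Δ2 s2=1 s3=0 s5=1 s1=1 s6=0 s4=1 s0=1 s7=0 s8=1 clk=1
t7.Δ0 s2=1 s3=0 s5=1 s1=1 s6=0 s4=1 s0=1 s7=0 s8=1 clk=1
t7.Δ1 s2=1 s3=0 s5=1 s1=1 s6=0 s4=1 s0=1 s7=0 s8=1 clk=0
t8.Δ0 s2=1 s3=0 s5=1 s1=1 s6=0 s4=1 s0=1 s7=0 s8=1 clk=0
t8.Δ1 s2=1 s3=0 s5=1 s1=1 s6=0 s4=1 s0=1 s7=0 s8=1 clk=1
t8.Δ2 s2=1 s3=0 s5=0 s1=1 s6=0 s4=1 s0=1 s7=0 s8=1 clk=1
t8.Δ3 s2=0 s3=0 s5=0 s1=1 s6=0 s4=1 s0=1 s7=0 s8=1 clk=1
t8.Δ4 s2=0 s3=1 s5=0 s1=1 s6=1 s4=0 s0=1 s7=0 s8=1 clk=1
t8.Δ5 s2=0 s3=1 s5=0 s1=0 s6=1 s4=1 s0=1 s7=0 s8=1 clk=1
t9.Δ0 s2=0 s3=1 s5=0 s1=0 s6=1 s4=1 s0=1 s7=0 s8=1 clk=1
t9.Δ1 s2=0 s3=1 s5=0 s1=0 s6=1 s4=1 s0=1 s7=0 s8=1 clk=0
t10.Δ0 s2=0 s3=1 s5=0 s1=0 s6=1 s4=1 s0=1 s7=0 s8=1 clk=0
t10.Δ1 s2=0 s3=1 s5=0 s1=0 s6=1 s4=1 s0=1 s7=0 s8=1 clk=1
t10.Δ2 s2=0 s3=1 s5=0 s1=0 s6=1 s4=1 s0=1 s7=1 s8=1 clk=1
t10.Δ3 s2=1 s3=1 s5=0 s1=0 s6=1 s4=1 s0=1 s7=1 s8=1 clk=1
t10.Δ4 s2=1 s3=0 s5=0 s1=0 s6=0 s4=1 s0=1 s7=1 s8=1 clk=1
t10.Δ5 s2=1 s3=0 s5=0 s1=1 s6=0 s4=1 s0=1 s7=1 s8=1 clk=1
t11.Δ0 s2=1 s3=0 s5=0 s1=1 s6=0 s4=1 s0=1 s7=1 s8=1 clk=1
t11.Δ1 s2=1 s3=0 s5=0 s1=1 s6=0 s4=1 s0=1 s7=1 s8=1 clk=0
t12.Δ0 s2=1 s3=0 s5=0 s1=1 s6=0 s4=1 s0=1 s7=1 s8=1 clk=0
t12.Δ1 s2=1 s3=0 s5=0 s1=1 s6=0 s4=1 s0=1 s7=1 s8=1 clk=1
t12.Δ2 s2=1 s3=0 s5=1 s1=1 s6=0 s4=1 s0=1 s7=0 s8=1 clk=1
t13.Δ0 s2=1 s3=0 s5=1 s1=1 s6=0 s4=1 s0=1 s7=0 s8=1 clk=1
t13.Δ1 s2=1 s3=0 s5=1 s1=1 s6=0 s4=1 s0=1 s7=0 s8=1 clk=0
t14.Δ0 s2=1 s3=0 s5=1 s1=1 s6=0 s4=1 s0=1 s7=0 s8=1 clk=0
t14.Δ1 s2=1 s3=0 s5=1 s1=1 s6=0 s4=1 s0=1 s7=0 s8=1 clk=1
t14.Δ2 s2=1 s3=0 s5=0 s1=1 s6=0 s4=1 s0=1 s7=0 s8=1 clk=1
t14.Δ3 s2=0 s3=0 s5=0 s1=1 s6=0 s4=1 s0=1 s7=0 s8=1 clk=1
t14.Δ4 s2=0 s3=1 s5=0 s1=1 s6=1 s4=0 s0=1 s7=0 s8=1 clk=1
t14.Δ5 s2=0 s3=1 s5=0 s1=0 s6=1 s4=1 s0=1 s7=0 s8=1 clk=1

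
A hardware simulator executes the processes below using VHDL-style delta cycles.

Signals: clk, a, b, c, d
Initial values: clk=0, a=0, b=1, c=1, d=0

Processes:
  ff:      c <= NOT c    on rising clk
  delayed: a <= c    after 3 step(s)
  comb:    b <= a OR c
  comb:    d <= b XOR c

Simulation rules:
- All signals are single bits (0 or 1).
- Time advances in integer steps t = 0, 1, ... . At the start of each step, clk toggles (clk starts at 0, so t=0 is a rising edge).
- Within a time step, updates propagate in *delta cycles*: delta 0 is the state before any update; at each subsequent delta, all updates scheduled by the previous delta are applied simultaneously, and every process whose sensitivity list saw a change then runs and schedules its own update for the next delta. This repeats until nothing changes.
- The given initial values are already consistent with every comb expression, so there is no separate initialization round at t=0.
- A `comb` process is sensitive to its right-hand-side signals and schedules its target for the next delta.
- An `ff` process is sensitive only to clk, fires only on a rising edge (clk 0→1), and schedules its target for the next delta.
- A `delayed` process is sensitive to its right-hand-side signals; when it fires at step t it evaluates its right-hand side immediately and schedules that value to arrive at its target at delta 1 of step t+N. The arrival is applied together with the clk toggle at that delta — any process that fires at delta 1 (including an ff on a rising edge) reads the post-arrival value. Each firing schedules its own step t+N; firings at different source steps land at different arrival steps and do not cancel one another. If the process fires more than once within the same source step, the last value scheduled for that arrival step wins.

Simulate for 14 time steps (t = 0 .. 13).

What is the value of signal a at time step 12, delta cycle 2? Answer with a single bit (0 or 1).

[bits: a,c,b,clk,d]
t=0: Δ0=01100 Δ1=01110 Δ2=00110 Δ3=00011 Δ4=00010 | 4Δ
t=1: Δ0=00010 Δ1=00000 | 1Δ
t=2: Δ0=00000 Δ1=00010 Δ2=01010 Δ3=01111 Δ4=01110 | 4Δ
t=3: Δ0=01110 Δ1=01100 | 1Δ
t=4: Δ0=01100 Δ1=01110 Δ2=00110 Δ3=00011 Δ4=00010 | 4Δ
t=5: Δ0=00010 Δ1=10000 Δ2=10100 Δ3=10101 | 3Δ
t=6: Δ0=10101 Δ1=10111 Δ2=11111 Δ3=11110 | 3Δ
t=7: Δ0=11110 Δ1=01100 | 1Δ
t=8: Δ0=01100 Δ1=01110 Δ2=00110 Δ3=00011 Δ4=00010 | 4Δ
t=9: Δ0=00010 Δ1=10000 Δ2=10100 Δ3=10101 | 3Δ
t=10: Δ0=10101 Δ1=10111 Δ2=11111 Δ3=11110 | 3Δ
t=11: Δ0=11110 Δ1=01100 | 1Δ
t=12: Δ0=01100 Δ1=01110 Δ2=00110 Δ3=00011 Δ4=00010 | 4Δ
t=13: Δ0=00010 Δ1=10000 Δ2=10100 Δ3=10101 | 3Δ

0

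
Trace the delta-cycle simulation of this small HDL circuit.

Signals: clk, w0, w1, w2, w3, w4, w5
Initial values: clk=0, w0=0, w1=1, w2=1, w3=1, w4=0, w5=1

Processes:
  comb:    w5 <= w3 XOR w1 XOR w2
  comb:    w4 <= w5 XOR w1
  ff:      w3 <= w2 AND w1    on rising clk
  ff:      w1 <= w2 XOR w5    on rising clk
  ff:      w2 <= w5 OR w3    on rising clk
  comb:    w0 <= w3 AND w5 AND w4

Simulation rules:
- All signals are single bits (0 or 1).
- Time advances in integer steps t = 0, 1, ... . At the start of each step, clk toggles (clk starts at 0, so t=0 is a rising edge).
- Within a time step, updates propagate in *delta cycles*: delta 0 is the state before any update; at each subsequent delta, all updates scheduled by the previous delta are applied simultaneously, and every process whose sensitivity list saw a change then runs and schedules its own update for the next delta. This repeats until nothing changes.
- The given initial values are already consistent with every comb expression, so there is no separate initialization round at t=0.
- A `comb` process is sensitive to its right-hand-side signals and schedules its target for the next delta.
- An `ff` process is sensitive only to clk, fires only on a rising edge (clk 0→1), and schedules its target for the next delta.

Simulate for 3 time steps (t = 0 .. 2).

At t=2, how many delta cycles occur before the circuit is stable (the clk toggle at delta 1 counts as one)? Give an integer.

t=0 Δ0: w0=0 w5=1 clk=0 w2=1 w1=1 w3=1 w4=0
  Δ1: clk:0→1
  Δ2: w1:1→0
  Δ3: w5:1→0, w4:0→1
  Δ4: w4:1→0
  (4Δ to stable)
t=1 Δ0: w0=0 w5=0 clk=1 w2=1 w1=0 w3=1 w4=0
  Δ1: clk:1→0
  (1Δ to stable)
t=2 Δ0: w0=0 w5=0 clk=0 w2=1 w1=0 w3=1 w4=0
  Δ1: clk:0→1
  Δ2: w1:0→1, w3:1→0
  Δ3: w4:0→1
  (3Δ to stable)

3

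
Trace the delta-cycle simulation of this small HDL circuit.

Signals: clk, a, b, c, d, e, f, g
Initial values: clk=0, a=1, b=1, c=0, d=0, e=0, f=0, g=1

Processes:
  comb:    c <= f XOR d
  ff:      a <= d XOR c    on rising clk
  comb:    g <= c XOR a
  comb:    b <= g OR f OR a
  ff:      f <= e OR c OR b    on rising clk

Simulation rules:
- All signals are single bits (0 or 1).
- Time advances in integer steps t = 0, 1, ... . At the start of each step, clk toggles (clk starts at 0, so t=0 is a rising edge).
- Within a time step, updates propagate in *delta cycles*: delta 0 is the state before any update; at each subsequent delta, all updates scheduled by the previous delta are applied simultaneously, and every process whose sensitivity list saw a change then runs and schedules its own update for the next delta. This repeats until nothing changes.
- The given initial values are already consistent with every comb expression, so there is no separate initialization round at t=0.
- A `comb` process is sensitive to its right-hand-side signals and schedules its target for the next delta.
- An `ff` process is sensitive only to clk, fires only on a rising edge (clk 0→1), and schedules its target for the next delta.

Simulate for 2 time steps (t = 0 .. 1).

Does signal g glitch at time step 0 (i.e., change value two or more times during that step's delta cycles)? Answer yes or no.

t=0 Δ0: f=0 a=1 clk=0 g=1 d=0 c=0 b=1 e=0
  Δ1: clk:0→1
  Δ2: f:0→1, a:1→0
  Δ3: g:1→0, c:0→1
  Δ4: g:0→1
  (4Δ to stable)
t=1 Δ0: f=1 a=0 clk=1 g=1 d=0 c=1 b=1 e=0
  Δ1: clk:1→0
  (1Δ to stable)

yes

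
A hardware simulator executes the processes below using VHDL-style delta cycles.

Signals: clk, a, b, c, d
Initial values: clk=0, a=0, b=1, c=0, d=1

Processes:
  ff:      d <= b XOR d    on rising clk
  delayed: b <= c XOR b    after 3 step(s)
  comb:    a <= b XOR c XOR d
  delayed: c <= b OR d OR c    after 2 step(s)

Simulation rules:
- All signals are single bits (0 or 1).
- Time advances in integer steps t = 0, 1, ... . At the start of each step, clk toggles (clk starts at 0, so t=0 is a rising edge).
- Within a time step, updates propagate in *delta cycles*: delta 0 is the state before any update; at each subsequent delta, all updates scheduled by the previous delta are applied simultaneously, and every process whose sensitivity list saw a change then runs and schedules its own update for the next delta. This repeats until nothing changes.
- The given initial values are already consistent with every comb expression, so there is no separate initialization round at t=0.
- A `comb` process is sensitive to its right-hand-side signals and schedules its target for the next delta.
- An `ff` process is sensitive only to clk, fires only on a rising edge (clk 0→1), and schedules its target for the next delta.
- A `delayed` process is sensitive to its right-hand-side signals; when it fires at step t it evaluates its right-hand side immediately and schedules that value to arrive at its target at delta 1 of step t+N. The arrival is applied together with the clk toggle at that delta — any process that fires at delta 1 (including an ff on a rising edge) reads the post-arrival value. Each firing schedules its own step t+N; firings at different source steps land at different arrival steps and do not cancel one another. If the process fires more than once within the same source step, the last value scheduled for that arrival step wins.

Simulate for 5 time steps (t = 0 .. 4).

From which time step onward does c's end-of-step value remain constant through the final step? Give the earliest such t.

[bits: b,clk,d,a,c]
t=0: Δ0=10100 Δ1=11100 Δ2=11000 Δ3=11010 | 3Δ
t=1: Δ0=11010 Δ1=10010 | 1Δ
t=2: Δ0=10010 Δ1=11011 Δ2=11101 Δ3=11111 | 3Δ
t=3: Δ0=11111 Δ1=10111 | 1Δ
t=4: Δ0=10111 Δ1=11111 Δ2=11011 Δ3=11001 | 3Δ

2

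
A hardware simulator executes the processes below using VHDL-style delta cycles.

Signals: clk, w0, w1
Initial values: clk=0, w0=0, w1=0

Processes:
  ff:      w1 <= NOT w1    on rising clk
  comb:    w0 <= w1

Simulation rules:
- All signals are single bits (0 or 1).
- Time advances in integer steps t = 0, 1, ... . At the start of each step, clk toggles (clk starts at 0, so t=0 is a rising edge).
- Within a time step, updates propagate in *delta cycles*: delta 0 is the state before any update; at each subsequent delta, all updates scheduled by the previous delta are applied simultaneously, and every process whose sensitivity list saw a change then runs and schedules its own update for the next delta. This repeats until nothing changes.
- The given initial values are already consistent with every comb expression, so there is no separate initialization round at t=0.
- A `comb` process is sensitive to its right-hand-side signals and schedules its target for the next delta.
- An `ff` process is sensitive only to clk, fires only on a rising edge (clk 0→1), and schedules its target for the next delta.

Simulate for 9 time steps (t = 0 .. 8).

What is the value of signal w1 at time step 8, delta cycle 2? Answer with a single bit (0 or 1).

1

t=0 Δ0: clk=0 w1=0 w0=0
  Δ1: clk:0→1
  Δ2: w1:0→1
  Δ3: w0:0→1
  (3Δ to stable)
t=1 Δ0: clk=1 w1=1 w0=1
  Δ1: clk:1→0
  (1Δ to stable)
t=2 Δ0: clk=0 w1=1 w0=1
  Δ1: clk:0→1
  Δ2: w1:1→0
  Δ3: w0:1→0
  (3Δ to stable)
t=3 Δ0: clk=1 w1=0 w0=0
  Δ1: clk:1→0
  (1Δ to stable)
t=4 Δ0: clk=0 w1=0 w0=0
  Δ1: clk:0→1
  Δ2: w1:0→1
  Δ3: w0:0→1
  (3Δ to stable)
t=5 Δ0: clk=1 w1=1 w0=1
  Δ1: clk:1→0
  (1Δ to stable)
t=6 Δ0: clk=0 w1=1 w0=1
  Δ1: clk:0→1
  Δ2: w1:1→0
  Δ3: w0:1→0
  (3Δ to stable)
t=7 Δ0: clk=1 w1=0 w0=0
  Δ1: clk:1→0
  (1Δ to stable)
t=8 Δ0: clk=0 w1=0 w0=0
  Δ1: clk:0→1
  Δ2: w1:0→1
  Δ3: w0:0→1
  (3Δ to stable)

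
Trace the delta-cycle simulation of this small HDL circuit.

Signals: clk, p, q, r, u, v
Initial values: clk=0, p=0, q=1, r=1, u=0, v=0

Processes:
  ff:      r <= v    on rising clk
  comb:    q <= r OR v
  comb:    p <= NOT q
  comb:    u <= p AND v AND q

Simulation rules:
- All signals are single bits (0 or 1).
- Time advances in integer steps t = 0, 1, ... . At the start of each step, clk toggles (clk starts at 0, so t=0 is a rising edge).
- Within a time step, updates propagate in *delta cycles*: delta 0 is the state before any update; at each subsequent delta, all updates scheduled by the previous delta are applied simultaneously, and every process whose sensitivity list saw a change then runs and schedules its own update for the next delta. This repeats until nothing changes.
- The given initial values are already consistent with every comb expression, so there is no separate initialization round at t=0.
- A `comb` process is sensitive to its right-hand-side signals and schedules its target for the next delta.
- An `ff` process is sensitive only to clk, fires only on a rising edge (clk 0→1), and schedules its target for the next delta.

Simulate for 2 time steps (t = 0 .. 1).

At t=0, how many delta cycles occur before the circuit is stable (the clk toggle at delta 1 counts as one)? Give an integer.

4

t=0 Δ0: p=0 r=1 q=1 u=0 clk=0 v=0
  Δ1: clk:0→1
  Δ2: r:1→0
  Δ3: q:1→0
  Δ4: p:0→1
  (4Δ to stable)
t=1 Δ0: p=1 r=0 q=0 u=0 clk=1 v=0
  Δ1: clk:1→0
  (1Δ to stable)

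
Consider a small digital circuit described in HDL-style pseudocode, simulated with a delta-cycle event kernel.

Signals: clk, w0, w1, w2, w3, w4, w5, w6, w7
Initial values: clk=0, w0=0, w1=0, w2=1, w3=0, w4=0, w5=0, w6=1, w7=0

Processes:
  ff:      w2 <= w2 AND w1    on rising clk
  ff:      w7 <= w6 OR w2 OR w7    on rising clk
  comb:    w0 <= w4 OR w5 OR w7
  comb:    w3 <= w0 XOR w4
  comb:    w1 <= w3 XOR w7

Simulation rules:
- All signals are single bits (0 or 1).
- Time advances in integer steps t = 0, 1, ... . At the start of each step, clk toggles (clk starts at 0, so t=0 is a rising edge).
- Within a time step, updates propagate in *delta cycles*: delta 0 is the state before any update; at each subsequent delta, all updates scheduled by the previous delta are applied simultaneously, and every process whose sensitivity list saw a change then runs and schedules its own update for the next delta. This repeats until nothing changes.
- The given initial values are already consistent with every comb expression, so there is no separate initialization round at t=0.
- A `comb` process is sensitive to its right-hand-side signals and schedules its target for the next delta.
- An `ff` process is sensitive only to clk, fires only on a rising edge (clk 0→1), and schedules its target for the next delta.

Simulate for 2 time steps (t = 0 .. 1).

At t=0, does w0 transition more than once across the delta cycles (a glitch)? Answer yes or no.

[bits: w3,w2,clk,w6,w5,w1,w4,w0,w7]
t=0: Δ0=010100000 Δ1=011100000 Δ2=001100001 Δ3=001101011 Δ4=101101011 Δ5=101100011 | 5Δ
t=1: Δ0=101100011 Δ1=100100011 | 1Δ

no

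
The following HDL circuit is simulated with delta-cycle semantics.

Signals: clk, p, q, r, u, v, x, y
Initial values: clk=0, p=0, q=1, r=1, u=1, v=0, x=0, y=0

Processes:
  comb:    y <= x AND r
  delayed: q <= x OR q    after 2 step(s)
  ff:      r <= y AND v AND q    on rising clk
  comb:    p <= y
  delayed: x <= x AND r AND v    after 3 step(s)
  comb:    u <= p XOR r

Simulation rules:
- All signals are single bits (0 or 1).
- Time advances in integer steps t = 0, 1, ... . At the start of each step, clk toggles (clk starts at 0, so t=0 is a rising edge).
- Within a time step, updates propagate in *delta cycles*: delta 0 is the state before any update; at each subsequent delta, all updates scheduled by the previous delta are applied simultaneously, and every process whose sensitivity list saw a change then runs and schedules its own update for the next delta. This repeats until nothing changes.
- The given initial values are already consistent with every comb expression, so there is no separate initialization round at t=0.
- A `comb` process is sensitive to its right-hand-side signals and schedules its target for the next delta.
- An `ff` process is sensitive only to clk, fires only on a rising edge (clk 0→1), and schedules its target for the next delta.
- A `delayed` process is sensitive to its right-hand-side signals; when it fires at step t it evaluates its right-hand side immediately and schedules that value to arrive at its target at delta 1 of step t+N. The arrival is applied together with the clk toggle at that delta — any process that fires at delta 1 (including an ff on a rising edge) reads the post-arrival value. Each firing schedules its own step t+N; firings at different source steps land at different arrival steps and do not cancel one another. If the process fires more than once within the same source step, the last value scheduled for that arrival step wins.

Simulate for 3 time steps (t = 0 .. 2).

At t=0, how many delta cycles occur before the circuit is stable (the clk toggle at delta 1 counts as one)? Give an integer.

t=0 Δ0: q=1 v=0 clk=0 u=1 y=0 r=1 x=0 p=0
  Δ1: clk:0→1
  Δ2: r:1→0
  Δ3: u:1→0
  (3Δ to stable)
t=1 Δ0: q=1 v=0 clk=1 u=0 y=0 r=0 x=0 p=0
  Δ1: clk:1→0
  (1Δ to stable)
t=2 Δ0: q=1 v=0 clk=0 u=0 y=0 r=0 x=0 p=0
  Δ1: clk:0→1
  (1Δ to stable)

3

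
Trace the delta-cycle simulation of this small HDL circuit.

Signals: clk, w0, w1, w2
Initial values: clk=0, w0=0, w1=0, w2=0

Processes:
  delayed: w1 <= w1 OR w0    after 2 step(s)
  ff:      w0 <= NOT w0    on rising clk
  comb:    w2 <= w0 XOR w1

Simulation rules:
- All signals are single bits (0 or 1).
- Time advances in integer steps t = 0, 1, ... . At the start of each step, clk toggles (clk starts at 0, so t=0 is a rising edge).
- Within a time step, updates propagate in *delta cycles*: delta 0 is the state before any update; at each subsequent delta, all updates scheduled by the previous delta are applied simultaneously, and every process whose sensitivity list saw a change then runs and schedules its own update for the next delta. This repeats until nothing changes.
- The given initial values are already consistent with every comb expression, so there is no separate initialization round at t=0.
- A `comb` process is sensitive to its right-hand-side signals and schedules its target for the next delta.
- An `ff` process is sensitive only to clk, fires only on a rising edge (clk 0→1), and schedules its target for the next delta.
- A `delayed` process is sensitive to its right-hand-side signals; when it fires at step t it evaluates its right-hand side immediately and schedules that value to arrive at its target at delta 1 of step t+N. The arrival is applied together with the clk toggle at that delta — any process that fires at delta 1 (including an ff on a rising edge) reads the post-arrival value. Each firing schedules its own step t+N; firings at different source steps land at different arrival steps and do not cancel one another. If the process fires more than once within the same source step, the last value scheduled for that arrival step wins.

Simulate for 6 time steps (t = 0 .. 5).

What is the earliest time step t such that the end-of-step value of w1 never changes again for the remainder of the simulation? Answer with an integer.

2

t=0 Δ0: clk=0 w1=0 w0=0 w2=0
  Δ1: clk:0→1
  Δ2: w0:0→1
  Δ3: w2:0→1
  (3Δ to stable)
t=1 Δ0: clk=1 w1=0 w0=1 w2=1
  Δ1: clk:1→0
  (1Δ to stable)
t=2 Δ0: clk=0 w1=0 w0=1 w2=1
  Δ1: clk:0→1, w1:0→1
  Δ2: w0:1→0, w2:1→0
  Δ3: w2:0→1
  (3Δ to stable)
t=3 Δ0: clk=1 w1=1 w0=0 w2=1
  Δ1: clk:1→0
  (1Δ to stable)
t=4 Δ0: clk=0 w1=1 w0=0 w2=1
  Δ1: clk:0→1
  Δ2: w0:0→1
  Δ3: w2:1→0
  (3Δ to stable)
t=5 Δ0: clk=1 w1=1 w0=1 w2=0
  Δ1: clk:1→0
  (1Δ to stable)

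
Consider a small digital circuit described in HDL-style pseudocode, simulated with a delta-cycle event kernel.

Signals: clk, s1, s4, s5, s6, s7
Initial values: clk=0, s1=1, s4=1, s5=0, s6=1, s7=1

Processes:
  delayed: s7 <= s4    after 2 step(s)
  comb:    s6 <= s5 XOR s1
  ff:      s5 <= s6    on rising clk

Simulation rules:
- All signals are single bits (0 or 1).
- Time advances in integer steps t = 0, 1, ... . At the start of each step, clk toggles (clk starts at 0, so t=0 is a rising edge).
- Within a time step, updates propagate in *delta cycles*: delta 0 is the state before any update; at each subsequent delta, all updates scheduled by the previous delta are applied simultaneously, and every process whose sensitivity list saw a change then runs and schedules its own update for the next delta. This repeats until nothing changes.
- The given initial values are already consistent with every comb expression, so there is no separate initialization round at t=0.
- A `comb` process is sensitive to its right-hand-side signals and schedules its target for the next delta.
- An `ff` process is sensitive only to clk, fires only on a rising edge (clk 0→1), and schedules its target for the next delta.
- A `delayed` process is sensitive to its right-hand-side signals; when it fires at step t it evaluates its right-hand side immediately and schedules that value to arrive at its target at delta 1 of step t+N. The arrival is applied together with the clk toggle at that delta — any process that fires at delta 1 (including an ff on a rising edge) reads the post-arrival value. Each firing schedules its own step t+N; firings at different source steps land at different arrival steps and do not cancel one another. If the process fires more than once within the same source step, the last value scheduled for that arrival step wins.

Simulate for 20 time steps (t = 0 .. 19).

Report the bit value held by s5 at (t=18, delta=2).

t0.Δ0 s1=1 s4=1 s6=1 s7=1 clk=0 s5=0
t0.Δ1 s1=1 s4=1 s6=1 s7=1 clk=1 s5=0
t0.Δ2 s1=1 s4=1 s6=1 s7=1 clk=1 s5=1
t0.Δ3 s1=1 s4=1 s6=0 s7=1 clk=1 s5=1
t1.Δ0 s1=1 s4=1 s6=0 s7=1 clk=1 s5=1
t1.Δ1 s1=1 s4=1 s6=0 s7=1 clk=0 s5=1
t2.Δ0 s1=1 s4=1 s6=0 s7=1 clk=0 s5=1
t2.Δ1 s1=1 s4=1 s6=0 s7=1 clk=1 s5=1
t2.Δ2 s1=1 s4=1 s6=0 s7=1 clk=1 s5=0
t2.Δ3 s1=1 s4=1 s6=1 s7=1 clk=1 s5=0
t3.Δ0 s1=1 s4=1 s6=1 s7=1 clk=1 s5=0
t3.Δ1 s1=1 s4=1 s6=1 s7=1 clk=0 s5=0
t4.Δ0 s1=1 s4=1 s6=1 s7=1 clk=0 s5=0
t4.Δ1 s1=1 s4=1 s6=1 s7=1 clk=1 s5=0
t4.Δ2 s1=1 s4=1 s6=1 s7=1 clk=1 s5=1
t4.Δ3 s1=1 s4=1 s6=0 s7=1 clk=1 s5=1
t5.Δ0 s1=1 s4=1 s6=0 s7=1 clk=1 s5=1
t5.Δ1 s1=1 s4=1 s6=0 s7=1 clk=0 s5=1
t6.Δ0 s1=1 s4=1 s6=0 s7=1 clk=0 s5=1
t6.Δ1 s1=1 s4=1 s6=0 s7=1 clk=1 s5=1
t6.Δ2 s1=1 s4=1 s6=0 s7=1 clk=1 s5=0
t6.Δ3 s1=1 s4=1 s6=1 s7=1 clk=1 s5=0
t7.Δ0 s1=1 s4=1 s6=1 s7=1 clk=1 s5=0
t7.Δ1 s1=1 s4=1 s6=1 s7=1 clk=0 s5=0
t8.Δ0 s1=1 s4=1 s6=1 s7=1 clk=0 s5=0
t8.Δ1 s1=1 s4=1 s6=1 s7=1 clk=1 s5=0
t8.Δ2 s1=1 s4=1 s6=1 s7=1 clk=1 s5=1
t8.Δ3 s1=1 s4=1 s6=0 s7=1 clk=1 s5=1
t9.Δ0 s1=1 s4=1 s6=0 s7=1 clk=1 s5=1
t9.Δ1 s1=1 s4=1 s6=0 s7=1 clk=0 s5=1
t10.Δ0 s1=1 s4=1 s6=0 s7=1 clk=0 s5=1
t10.Δ1 s1=1 s4=1 s6=0 s7=1 clk=1 s5=1
t10.Δ2 s1=1 s4=1 s6=0 s7=1 clk=1 s5=0
t10.Δ3 s1=1 s4=1 s6=1 s7=1 clk=1 s5=0
t11.Δ0 s1=1 s4=1 s6=1 s7=1 clk=1 s5=0
t11.Δ1 s1=1 s4=1 s6=1 s7=1 clk=0 s5=0
t12.Δ0 s1=1 s4=1 s6=1 s7=1 clk=0 s5=0
t12.Δ1 s1=1 s4=1 s6=1 s7=1 clk=1 s5=0
t12.Δ2 s1=1 s4=1 s6=1 s7=1 clk=1 s5=1
t12.Δ3 s1=1 s4=1 s6=0 s7=1 clk=1 s5=1
t13.Δ0 s1=1 s4=1 s6=0 s7=1 clk=1 s5=1
t13.Δ1 s1=1 s4=1 s6=0 s7=1 clk=0 s5=1
t14.Δ0 s1=1 s4=1 s6=0 s7=1 clk=0 s5=1
t14.Δ1 s1=1 s4=1 s6=0 s7=1 clk=1 s5=1
t14.Δ2 s1=1 s4=1 s6=0 s7=1 clk=1 s5=0
t14.Δ3 s1=1 s4=1 s6=1 s7=1 clk=1 s5=0
t15.Δ0 s1=1 s4=1 s6=1 s7=1 clk=1 s5=0
t15.Δ1 s1=1 s4=1 s6=1 s7=1 clk=0 s5=0
t16.Δ0 s1=1 s4=1 s6=1 s7=1 clk=0 s5=0
t16.Δ1 s1=1 s4=1 s6=1 s7=1 clk=1 s5=0
t16.Δ2 s1=1 s4=1 s6=1 s7=1 clk=1 s5=1
t16.Δ3 s1=1 s4=1 s6=0 s7=1 clk=1 s5=1
t17.Δ0 s1=1 s4=1 s6=0 s7=1 clk=1 s5=1
t17.Δ1 s1=1 s4=1 s6=0 s7=1 clk=0 s5=1
t18.Δ0 s1=1 s4=1 s6=0 s7=1 clk=0 s5=1
t18.Δ1 s1=1 s4=1 s6=0 s7=1 clk=1 s5=1
t18.Δ2 s1=1 s4=1 s6=0 s7=1 clk=1 s5=0
t18.Δ3 s1=1 s4=1 s6=1 s7=1 clk=1 s5=0
t19.Δ0 s1=1 s4=1 s6=1 s7=1 clk=1 s5=0
t19.Δ1 s1=1 s4=1 s6=1 s7=1 clk=0 s5=0

0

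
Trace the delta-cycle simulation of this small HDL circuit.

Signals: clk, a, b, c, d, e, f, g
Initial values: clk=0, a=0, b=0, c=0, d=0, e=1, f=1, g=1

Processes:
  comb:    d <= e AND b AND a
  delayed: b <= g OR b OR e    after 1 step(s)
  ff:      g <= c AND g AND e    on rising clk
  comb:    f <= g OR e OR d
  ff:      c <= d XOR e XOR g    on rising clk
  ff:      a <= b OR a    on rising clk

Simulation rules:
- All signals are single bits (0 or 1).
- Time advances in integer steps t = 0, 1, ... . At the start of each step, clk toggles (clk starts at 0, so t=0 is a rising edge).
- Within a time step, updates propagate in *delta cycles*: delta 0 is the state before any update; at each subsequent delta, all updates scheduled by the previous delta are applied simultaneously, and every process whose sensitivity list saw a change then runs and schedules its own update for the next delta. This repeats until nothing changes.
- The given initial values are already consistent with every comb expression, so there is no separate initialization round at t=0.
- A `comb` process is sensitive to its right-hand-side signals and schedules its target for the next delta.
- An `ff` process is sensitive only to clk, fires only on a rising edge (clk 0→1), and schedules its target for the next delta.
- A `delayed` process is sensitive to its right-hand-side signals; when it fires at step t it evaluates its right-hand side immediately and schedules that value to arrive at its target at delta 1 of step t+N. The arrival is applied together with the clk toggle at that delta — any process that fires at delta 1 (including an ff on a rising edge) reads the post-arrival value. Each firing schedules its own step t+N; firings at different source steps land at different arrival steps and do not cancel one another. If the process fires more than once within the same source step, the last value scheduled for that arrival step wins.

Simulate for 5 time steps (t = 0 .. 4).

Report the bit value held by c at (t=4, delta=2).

t=0 Δ0: b=0 e=1 a=0 f=1 clk=0 d=0 g=1 c=0
  Δ1: clk:0→1
  Δ2: g:1→0
  (2Δ to stable)
t=1 Δ0: b=0 e=1 a=0 f=1 clk=1 d=0 g=0 c=0
  Δ1: b:0→1, clk:1→0
  (1Δ to stable)
t=2 Δ0: b=1 e=1 a=0 f=1 clk=0 d=0 g=0 c=0
  Δ1: clk:0→1
  Δ2: a:0→1, c:0→1
  Δ3: d:0→1
  (3Δ to stable)
t=3 Δ0: b=1 e=1 a=1 f=1 clk=1 d=1 g=0 c=1
  Δ1: clk:1→0
  (1Δ to stable)
t=4 Δ0: b=1 e=1 a=1 f=1 clk=0 d=1 g=0 c=1
  Δ1: clk:0→1
  Δ2: c:1→0
  (2Δ to stable)

0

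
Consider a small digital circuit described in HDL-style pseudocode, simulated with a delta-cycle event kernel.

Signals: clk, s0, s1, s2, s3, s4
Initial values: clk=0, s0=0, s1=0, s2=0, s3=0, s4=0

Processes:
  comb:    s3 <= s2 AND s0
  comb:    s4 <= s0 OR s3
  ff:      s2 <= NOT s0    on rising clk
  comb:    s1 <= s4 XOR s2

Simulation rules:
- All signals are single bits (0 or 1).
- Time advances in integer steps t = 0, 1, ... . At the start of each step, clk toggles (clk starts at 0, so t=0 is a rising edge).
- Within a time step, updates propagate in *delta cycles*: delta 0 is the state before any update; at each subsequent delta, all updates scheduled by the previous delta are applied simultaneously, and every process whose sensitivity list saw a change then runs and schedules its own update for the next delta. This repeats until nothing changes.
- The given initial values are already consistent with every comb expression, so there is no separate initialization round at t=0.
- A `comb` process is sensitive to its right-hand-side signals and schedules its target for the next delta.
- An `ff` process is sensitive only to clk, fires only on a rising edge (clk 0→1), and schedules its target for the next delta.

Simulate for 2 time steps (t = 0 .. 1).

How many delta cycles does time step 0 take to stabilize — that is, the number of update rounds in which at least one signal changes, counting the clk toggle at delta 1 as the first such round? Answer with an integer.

3

t=0 Δ0: s3=0 s0=0 clk=0 s2=0 s4=0 s1=0
  Δ1: clk:0→1
  Δ2: s2:0→1
  Δ3: s1:0→1
  (3Δ to stable)
t=1 Δ0: s3=0 s0=0 clk=1 s2=1 s4=0 s1=1
  Δ1: clk:1→0
  (1Δ to stable)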